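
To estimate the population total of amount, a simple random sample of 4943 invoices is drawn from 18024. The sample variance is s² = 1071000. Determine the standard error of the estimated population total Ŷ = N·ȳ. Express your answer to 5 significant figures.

Var(Ŷ) = N²·Var(ȳ) = N²·(1 − n/N)·s²/n.
f = 4943/18024 = 0.27424545; Var(ȳ) = 0.72575455·1071000/4943 = 157.24927.
Var(Ŷ) = 18024² · 157.24927 = 5.1084717 × 10^10.
SE(Ŷ) = √(5.1084717 × 10^10) = 226020.

226020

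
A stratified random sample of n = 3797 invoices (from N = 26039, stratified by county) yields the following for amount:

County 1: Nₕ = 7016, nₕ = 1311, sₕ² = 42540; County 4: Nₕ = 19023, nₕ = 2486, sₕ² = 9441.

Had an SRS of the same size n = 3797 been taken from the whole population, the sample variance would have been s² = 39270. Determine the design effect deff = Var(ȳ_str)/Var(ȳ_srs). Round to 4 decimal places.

0.4163

Var(ȳ_str) = Σ Wₕ²(1−fₕ)sₕ²/nₕ with Wₕ = Nₕ/26039:
  County 1: (7016/26039)²·(1−1311/7016)·42540/1311 = 1.9155409
  County 4: (19023/26039)²·(1−2486/19023)·9441/2486 = 1.7619923
  → Var(ȳ_str) = 3.6775332.
Var(ȳ_srs) = (1 − 3797/26039)·39270/3797 = 8.8342531.
deff = 3.6775332 / 8.8342531 = 0.4163.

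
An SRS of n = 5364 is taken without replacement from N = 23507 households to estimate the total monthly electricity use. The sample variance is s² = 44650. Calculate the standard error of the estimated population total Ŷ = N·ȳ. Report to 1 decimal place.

59582.6

Var(Ŷ) = N²·Var(ȳ) = N²·(1 − n/N)·s²/n.
f = 5364/23507 = 0.22818735; Var(ȳ) = 0.77181265·44650/5364 = 6.4245777.
Var(Ŷ) = 23507² · 6.4245777 = 3.550087 × 10^9.
SE(Ŷ) = √(3.550087 × 10^9) = 59582.6.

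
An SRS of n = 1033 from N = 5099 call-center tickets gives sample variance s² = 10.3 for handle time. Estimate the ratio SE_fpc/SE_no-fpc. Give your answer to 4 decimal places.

0.8930

f = n/N = 1033/5099 = 0.20258874.
SE_no-fpc = √(s²/n) = 0.099854686; SE_fpc = √((1−f)s²/n) = 0.089168125.
Ratio = √(1−f) = 0.89297887.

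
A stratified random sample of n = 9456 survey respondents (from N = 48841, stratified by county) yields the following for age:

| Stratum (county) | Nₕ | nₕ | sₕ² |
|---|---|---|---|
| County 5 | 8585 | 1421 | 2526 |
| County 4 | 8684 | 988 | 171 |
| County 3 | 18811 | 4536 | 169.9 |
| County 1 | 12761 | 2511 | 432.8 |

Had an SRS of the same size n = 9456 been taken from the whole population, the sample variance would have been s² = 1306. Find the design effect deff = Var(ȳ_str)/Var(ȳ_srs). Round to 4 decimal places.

0.5778

Var(ȳ_str) = Σ Wₕ²(1−fₕ)sₕ²/nₕ with Wₕ = Nₕ/48841:
  County 5: (8585/48841)²·(1−1421/8585)·2526/1421 = 0.045831709
  County 4: (8684/48841)²·(1−988/8684)·171/988 = 0.0048490308
  County 3: (18811/48841)²·(1−4536/18811)·169.9/4536 = 0.0042163751
  County 1: (12761/48841)²·(1−2511/12761)·432.8/2511 = 0.0094510491
  → Var(ȳ_str) = 0.064348164.
Var(ȳ_srs) = (1 − 9456/48841)·1306/9456 = 0.11137354.
deff = 0.064348164 / 0.11137354 = 0.5778.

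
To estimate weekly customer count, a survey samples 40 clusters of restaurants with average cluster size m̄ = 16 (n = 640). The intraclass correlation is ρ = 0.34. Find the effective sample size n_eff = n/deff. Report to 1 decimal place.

104.9

deff = 1 + (16 − 1)·0.34 = 1 + 5.1 = 6.1.
n_eff = 640 / 6.1 = 104.9.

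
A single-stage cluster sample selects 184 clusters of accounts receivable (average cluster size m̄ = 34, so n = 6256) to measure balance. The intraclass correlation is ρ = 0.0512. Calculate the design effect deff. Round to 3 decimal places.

deff = 1 + (34 − 1)·0.0512 = 1 + 1.6896 = 2.6896.

2.690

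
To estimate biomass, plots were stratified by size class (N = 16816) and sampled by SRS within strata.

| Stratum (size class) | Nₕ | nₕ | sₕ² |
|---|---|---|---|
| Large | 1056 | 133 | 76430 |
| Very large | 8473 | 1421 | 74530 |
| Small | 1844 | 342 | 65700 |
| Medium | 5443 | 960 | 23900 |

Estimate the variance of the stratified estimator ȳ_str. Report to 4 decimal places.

Var(ȳ_str) = Σₕ Wₕ²(1 − fₕ)sₕ²/nₕ with Wₕ = Nₕ/N, N = 16816.
Large: Wₕ = 0.06279734; term = 0.06279734²·(1 − 0.12594697)·76430/133 = 1.9807627.
Very large: Wₕ = 0.50386537; term = 0.50386537²·(1 − 0.16770919)·74530/1421 = 11.082587.
Small: Wₕ = 0.10965747; term = 0.10965747²·(1 − 0.18546638)·65700/342 = 1.8815888.
Medium: Wₕ = 0.32367983; term = 0.32367983²·(1 − 0.17637332)·23900/960 = 2.1482674.
Sum = 17.093206.

17.0932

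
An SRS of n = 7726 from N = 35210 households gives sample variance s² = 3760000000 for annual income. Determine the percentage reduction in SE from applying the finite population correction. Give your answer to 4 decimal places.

f = n/N = 7726/35210 = 0.21942630.
SE_no-fpc = √(s²/n) = 697.61622; SE_fpc = √((1−f)s²/n) = 616.3445.
Ratio = √(1−f) = 0.88350082. Reduction = 100·(1 − 0.88350082) = 11.6499%.

11.6499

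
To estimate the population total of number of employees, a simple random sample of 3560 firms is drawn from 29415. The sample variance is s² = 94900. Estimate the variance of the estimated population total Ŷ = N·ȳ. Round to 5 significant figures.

2.0274 × 10^10

Var(Ŷ) = N²·Var(ȳ) = N²·(1 − n/N)·s²/n.
f = 3560/29415 = 0.12102669; Var(ȳ) = 0.87897331·94900/3560 = 23.431058.
Var(Ŷ) = 29415² · 23.431058 = 2.0273541 × 10^10.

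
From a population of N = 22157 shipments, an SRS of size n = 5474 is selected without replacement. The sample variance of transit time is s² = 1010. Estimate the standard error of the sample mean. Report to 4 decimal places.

Under SRS without replacement, Var(ȳ) = (1 − f)·s²/n with f = n/N = 5474/22157 = 0.24705511.
Var(ȳ) = (1 − 0.24705511)·1010/5474 = 0.75294489·0.18450859 = 0.1389248.
SE(ȳ) = √(0.1389248) = 0.3727.

0.3727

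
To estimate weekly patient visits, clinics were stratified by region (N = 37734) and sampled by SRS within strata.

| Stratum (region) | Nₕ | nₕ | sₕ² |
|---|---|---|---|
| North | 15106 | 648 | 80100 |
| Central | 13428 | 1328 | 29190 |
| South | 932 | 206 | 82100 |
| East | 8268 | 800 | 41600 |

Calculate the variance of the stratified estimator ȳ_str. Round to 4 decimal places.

23.9131

Var(ȳ_str) = Σₕ Wₕ²(1 − fₕ)sₕ²/nₕ with Wₕ = Nₕ/N, N = 37734.
North: Wₕ = 0.40032862; term = 0.40032862²·(1 − 0.04289686)·80100/648 = 18.960488.
Central: Wₕ = 0.35585944; term = 0.35585944²·(1 − 0.09889783)·29190/1328 = 2.5082281.
South: Wₕ = 0.02469921; term = 0.02469921²·(1 − 0.22103004)·82100/206 = 0.1893925.
East: Wₕ = 0.21911274; term = 0.21911274²·(1 − 0.09675859)·41600/800 = 2.2549786.
Sum = 23.913087.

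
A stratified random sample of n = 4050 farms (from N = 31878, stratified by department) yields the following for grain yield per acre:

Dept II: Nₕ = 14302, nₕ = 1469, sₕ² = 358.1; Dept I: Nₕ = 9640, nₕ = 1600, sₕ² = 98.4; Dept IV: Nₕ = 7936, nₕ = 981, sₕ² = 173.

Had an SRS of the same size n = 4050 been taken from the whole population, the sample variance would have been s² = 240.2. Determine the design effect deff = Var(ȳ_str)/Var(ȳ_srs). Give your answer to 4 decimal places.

1.1260

Var(ȳ_str) = Σ Wₕ²(1−fₕ)sₕ²/nₕ with Wₕ = Nₕ/31878:
  Dept II: (14302/31878)²·(1−1469/14302)·358.1/1469 = 0.044027635
  Dept I: (9640/31878)²·(1−1600/9640)·98.4/1600 = 0.0046905748
  Dept IV: (7936/31878)²·(1−981/7936)·173/981 = 0.0095784174
  → Var(ȳ_str) = 0.058296627.
Var(ȳ_srs) = (1 − 4050/31878)·240.2/4050 = 0.051773665.
deff = 0.058296627 / 0.051773665 = 1.1260.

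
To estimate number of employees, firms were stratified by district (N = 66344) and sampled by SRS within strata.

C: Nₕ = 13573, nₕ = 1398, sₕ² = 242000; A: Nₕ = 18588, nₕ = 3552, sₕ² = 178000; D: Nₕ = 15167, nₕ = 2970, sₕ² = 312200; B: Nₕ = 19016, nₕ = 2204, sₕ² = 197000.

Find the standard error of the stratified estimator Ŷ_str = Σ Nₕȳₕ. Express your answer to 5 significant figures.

Var(Ŷ_str) = Σₕ Nₕ²(1 − fₕ)sₕ²/nₕ.
C: 13573²·(1 − 1398/13573)·242000/1398 = 2.8605729 × 10^10.
A: 18588²·(1 − 3552/18588)·178000/3552 = 1.4005932 × 10^10.
D: 15167²·(1 − 2970/15167)·312200/2970 = 1.944595 × 10^10.
B: 19016²·(1 − 2204/19016)·197000/2204 = 2.8575457 × 10^10.
Sum = 9.0633068 × 10^10.
SE = √(9.0633068 × 10^10) = 301050.

301050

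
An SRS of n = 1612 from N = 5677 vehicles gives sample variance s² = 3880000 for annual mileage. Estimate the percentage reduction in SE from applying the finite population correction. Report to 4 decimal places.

f = n/N = 1612/5677 = 0.28395279.
SE_no-fpc = √(s²/n) = 49.060655; SE_fpc = √((1−f)s²/n) = 41.514917.
Ratio = √(1−f) = 0.84619573. Reduction = 100·(1 − 0.84619573) = 15.3804%.

15.3804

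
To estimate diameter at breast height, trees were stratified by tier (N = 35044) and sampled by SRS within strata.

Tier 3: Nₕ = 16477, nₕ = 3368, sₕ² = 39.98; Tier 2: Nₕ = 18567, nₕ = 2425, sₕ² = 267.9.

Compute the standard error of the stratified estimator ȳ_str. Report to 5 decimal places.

0.17044

Var(ȳ_str) = Σₕ Wₕ²(1 − fₕ)sₕ²/nₕ with Wₕ = Nₕ/N, N = 35044.
Tier 3: Wₕ = 0.47018034; term = 0.47018034²·(1 − 0.20440614)·39.98/3368 = 0.0020878105.
Tier 2: Wₕ = 0.52981966; term = 0.52981966²·(1 − 0.13060807)·267.9/2425 = 0.026960796.
Sum = 0.029048607.
SE = √(0.029048607) = 0.17044.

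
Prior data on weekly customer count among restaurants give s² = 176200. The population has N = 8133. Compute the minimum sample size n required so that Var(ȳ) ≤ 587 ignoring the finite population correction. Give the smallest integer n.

Without fpc, n₀ = s²/D = 176200/587 = 300.1704.
Rounding up, n = 301.

301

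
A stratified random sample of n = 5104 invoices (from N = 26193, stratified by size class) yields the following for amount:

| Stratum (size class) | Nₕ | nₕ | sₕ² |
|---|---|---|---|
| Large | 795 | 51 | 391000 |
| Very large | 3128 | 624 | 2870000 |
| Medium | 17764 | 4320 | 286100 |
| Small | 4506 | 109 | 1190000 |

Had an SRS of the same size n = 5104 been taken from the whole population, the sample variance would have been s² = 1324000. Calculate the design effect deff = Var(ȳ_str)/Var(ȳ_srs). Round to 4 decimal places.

1.9030

Var(ȳ_str) = Σ Wₕ²(1−fₕ)sₕ²/nₕ with Wₕ = Nₕ/26193:
  Large: (795/26193)²·(1−51/795)·391000/51 = 6.6096149
  Very large: (3128/26193)²·(1−624/3128)·2870000/624 = 52.508292
  Medium: (17764/26193)²·(1−4320/17764)·286100/4320 = 23.053289
  Small: (4506/26193)²·(1−109/4506)·1190000/109 = 315.28088
  → Var(ȳ_str) = 397.45208.
Var(ȳ_srs) = (1 − 5104/26193)·1324000/5104 = 208.85653.
deff = 397.45208 / 208.85653 = 1.9030.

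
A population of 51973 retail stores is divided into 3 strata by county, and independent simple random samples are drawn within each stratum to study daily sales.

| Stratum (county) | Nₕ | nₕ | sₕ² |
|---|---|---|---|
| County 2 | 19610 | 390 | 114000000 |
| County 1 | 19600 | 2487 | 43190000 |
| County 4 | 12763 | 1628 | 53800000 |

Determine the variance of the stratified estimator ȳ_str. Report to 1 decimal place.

44681.5

Var(ȳ_str) = Σₕ Wₕ²(1 − fₕ)sₕ²/nₕ with Wₕ = Nₕ/N, N = 51973.
County 2: Wₕ = 0.37731130; term = 0.37731130²·(1 − 0.01988781)·114000000/390 = 40786.426.
County 1: Wₕ = 0.37711889; term = 0.37711889²·(1 − 0.12688776)·43190000/2487 = 2156.4236.
County 4: Wₕ = 0.24556982; term = 0.24556982²·(1 − 0.12755622)·53800000/1628 = 1738.6625.
Sum = 44681.512.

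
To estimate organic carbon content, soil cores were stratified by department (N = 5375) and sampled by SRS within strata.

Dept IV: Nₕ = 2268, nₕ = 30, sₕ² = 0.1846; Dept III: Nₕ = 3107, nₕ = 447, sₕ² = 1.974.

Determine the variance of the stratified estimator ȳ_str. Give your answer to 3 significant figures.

0.00234

Var(ȳ_str) = Σₕ Wₕ²(1 − fₕ)sₕ²/nₕ with Wₕ = Nₕ/N, N = 5375.
Dept IV: Wₕ = 0.42195349; term = 0.42195349²·(1 − 0.01322751)·0.1846/30 = 0.001081077.
Dept III: Wₕ = 0.57804651; term = 0.57804651²·(1 − 0.14386868)·1.974/447 = 0.0012632973.
Sum = 0.0023443743.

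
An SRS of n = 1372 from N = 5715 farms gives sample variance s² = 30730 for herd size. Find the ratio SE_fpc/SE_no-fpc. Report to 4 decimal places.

0.8717

f = n/N = 1372/5715 = 0.24006999.
SE_no-fpc = √(s²/n) = 4.7326482; SE_fpc = √((1−f)s²/n) = 4.1256371.
Ratio = √(1−f) = 0.87173965.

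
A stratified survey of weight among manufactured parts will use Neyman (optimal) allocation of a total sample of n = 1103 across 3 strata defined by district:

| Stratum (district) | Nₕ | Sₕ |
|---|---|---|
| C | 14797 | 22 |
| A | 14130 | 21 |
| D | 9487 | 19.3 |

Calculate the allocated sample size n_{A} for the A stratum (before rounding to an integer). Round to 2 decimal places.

406.39

Neyman allocation: nₕ = n·NₕSₕ / Σⱼ NⱼSⱼ.
Σ NⱼSⱼ = 14797·22 + 14130·21 + 9487·19.3 = 805363.1.
n_{A} = 1103·14130·21 / 805363.1 = 406.39.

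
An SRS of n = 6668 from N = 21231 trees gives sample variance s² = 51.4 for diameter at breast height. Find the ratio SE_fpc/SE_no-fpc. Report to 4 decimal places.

f = n/N = 6668/21231 = 0.31406905.
SE_no-fpc = √(s²/n) = 0.087797826; SE_fpc = √((1−f)s²/n) = 0.072714992.
Ratio = √(1−f) = 0.82820948.

0.8282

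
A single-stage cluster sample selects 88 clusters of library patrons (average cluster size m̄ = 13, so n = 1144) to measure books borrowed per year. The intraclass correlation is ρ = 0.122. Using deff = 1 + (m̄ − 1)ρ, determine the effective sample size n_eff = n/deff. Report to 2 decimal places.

464.29

deff = 1 + (13 − 1)·0.122 = 1 + 1.464 = 2.464.
n_eff = 1144 / 2.464 = 464.29.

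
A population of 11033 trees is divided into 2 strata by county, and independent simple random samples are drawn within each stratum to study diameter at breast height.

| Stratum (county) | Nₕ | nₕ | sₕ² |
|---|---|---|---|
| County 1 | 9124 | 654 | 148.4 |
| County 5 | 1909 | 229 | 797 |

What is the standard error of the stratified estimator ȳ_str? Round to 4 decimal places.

Var(ȳ_str) = Σₕ Wₕ²(1 − fₕ)sₕ²/nₕ with Wₕ = Nₕ/N, N = 11033.
County 1: Wₕ = 0.82697362; term = 0.82697362²·(1 − 0.07167909)·148.4/654 = 0.14405807.
County 5: Wₕ = 0.17302638; term = 0.17302638²·(1 − 0.11995809)·797/229 = 0.091696089.
Sum = 0.23575416.
SE = √(0.23575416) = 0.4855.

0.4855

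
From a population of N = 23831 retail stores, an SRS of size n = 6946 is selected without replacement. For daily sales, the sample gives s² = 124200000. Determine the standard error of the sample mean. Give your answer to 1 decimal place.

Under SRS without replacement, Var(ȳ) = (1 − f)·s²/n with f = n/N = 6946/23831 = 0.29146909.
Var(ȳ) = (1 − 0.29146909)·124200000/6946 = 0.70853091·17880.795 = 12669.096.
SE(ȳ) = √(12669.096) = 112.6.

112.6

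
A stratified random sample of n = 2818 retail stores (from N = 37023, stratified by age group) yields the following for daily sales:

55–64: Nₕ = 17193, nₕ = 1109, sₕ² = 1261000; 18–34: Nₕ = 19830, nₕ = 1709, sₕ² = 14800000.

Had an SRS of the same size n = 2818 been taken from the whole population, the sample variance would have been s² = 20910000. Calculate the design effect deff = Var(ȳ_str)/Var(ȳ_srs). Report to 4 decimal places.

Var(ȳ_str) = Σ Wₕ²(1−fₕ)sₕ²/nₕ with Wₕ = Nₕ/37023:
  55–64: (17193/37023)²·(1−1109/17193)·1261000/1109 = 229.39611
  18–34: (19830/37023)²·(1−1709/19830)·14800000/1709 = 2270.2899
  → Var(ȳ_str) = 2499.686.
Var(ȳ_srs) = (1 − 2818/37023)·20910000/2818 = 6855.3721.
deff = 2499.686 / 6855.3721 = 0.3646.

0.3646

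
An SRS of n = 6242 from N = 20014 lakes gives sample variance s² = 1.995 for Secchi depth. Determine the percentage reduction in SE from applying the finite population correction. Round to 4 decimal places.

17.0471

f = n/N = 6242/20014 = 0.31188168.
SE_no-fpc = √(s²/n) = 0.017877614; SE_fpc = √((1−f)s²/n) = 0.014829999.
Ratio = √(1−f) = 0.82952897. Reduction = 100·(1 − 0.82952897) = 17.0471%.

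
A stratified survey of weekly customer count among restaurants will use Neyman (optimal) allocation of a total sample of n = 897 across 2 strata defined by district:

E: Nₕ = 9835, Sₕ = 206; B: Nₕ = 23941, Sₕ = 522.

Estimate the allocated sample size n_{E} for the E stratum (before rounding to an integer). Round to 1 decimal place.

Neyman allocation: nₕ = n·NₕSₕ / Σⱼ NⱼSⱼ.
Σ NⱼSⱼ = 9835·206 + 23941·522 = 1.4523212 × 10^7.
n_{E} = 897·9835·206 / (1.4523212 × 10^7) = 125.1.

125.1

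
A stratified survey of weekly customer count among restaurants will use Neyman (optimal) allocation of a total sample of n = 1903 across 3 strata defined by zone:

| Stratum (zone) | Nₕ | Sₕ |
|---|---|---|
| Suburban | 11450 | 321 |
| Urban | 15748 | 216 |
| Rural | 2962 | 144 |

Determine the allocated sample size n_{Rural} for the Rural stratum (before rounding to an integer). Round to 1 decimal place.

Neyman allocation: nₕ = n·NₕSₕ / Σⱼ NⱼSⱼ.
Σ NⱼSⱼ = 11450·321 + 15748·216 + 2962·144 = 7.503546 × 10^6.
n_{Rural} = 1903·2962·144 / (7.503546 × 10^6) = 108.2.

108.2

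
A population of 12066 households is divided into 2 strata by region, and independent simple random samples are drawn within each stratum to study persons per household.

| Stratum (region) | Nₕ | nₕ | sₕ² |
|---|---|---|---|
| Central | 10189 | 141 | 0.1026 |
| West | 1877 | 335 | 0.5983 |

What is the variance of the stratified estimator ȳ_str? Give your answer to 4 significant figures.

5.472 × 10^-4

Var(ȳ_str) = Σₕ Wₕ²(1 − fₕ)sₕ²/nₕ with Wₕ = Nₕ/N, N = 12066.
Central: Wₕ = 0.84443892; term = 0.84443892²·(1 − 0.01383845)·0.1026/141 = 5.1169691 × 10^-4.
West: Wₕ = 0.15556108; term = 0.15556108²·(1 − 0.17847629)·0.5983/335 = 3.5505546 × 10^-5.
Sum = 5.4720246 × 10^-4.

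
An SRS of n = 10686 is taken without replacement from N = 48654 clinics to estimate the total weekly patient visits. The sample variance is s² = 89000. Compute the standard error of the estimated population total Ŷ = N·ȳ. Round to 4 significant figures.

124000

Var(Ŷ) = N²·Var(ȳ) = N²·(1 − n/N)·s²/n.
f = 10686/48654 = 0.21963251; Var(ȳ) = 0.78036749·89000/10686 = 6.4994111.
Var(Ŷ) = 48654² · 6.4994111 = 1.5385482 × 10^10.
SE(Ŷ) = √(1.5385482 × 10^10) = 124000.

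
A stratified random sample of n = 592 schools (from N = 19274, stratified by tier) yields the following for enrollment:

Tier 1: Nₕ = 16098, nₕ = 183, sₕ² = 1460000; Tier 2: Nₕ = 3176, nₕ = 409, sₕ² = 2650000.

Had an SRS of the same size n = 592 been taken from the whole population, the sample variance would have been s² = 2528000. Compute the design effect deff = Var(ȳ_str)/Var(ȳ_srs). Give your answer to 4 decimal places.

Var(ȳ_str) = Σ Wₕ²(1−fₕ)sₕ²/nₕ with Wₕ = Nₕ/19274:
  Tier 1: (16098/19274)²·(1−183/16098)·1460000/183 = 5502.2032
  Tier 2: (3176/19274)²·(1−409/3176)·2650000/409 = 153.27401
  → Var(ȳ_str) = 5655.4772.
Var(ȳ_srs) = (1 − 592/19274)·2528000/592 = 4139.1091.
deff = 5655.4772 / 4139.1091 = 1.3664.

1.3664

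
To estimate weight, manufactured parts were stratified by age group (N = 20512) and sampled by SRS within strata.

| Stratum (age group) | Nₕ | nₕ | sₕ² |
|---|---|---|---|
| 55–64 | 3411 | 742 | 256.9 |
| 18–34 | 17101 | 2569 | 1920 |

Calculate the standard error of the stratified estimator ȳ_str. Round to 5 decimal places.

0.67002

Var(ȳ_str) = Σₕ Wₕ²(1 − fₕ)sₕ²/nₕ with Wₕ = Nₕ/N, N = 20512.
55–64: Wₕ = 0.16629290; term = 0.16629290²·(1 − 0.21753152)·256.9/742 = 0.0074915982.
18–34: Wₕ = 0.83370710; term = 0.83370710²·(1 − 0.15022513)·1920/2569 = 0.44143626.
Sum = 0.44892786.
SE = √(0.44892786) = 0.67002.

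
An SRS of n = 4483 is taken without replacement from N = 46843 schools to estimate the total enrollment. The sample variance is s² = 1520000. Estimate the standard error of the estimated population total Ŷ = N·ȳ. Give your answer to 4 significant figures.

820200

Var(Ŷ) = N²·Var(ȳ) = N²·(1 − n/N)·s²/n.
f = 4483/46843 = 0.09570267; Var(ȳ) = 0.90429733·1520000/4483 = 306.60985.
Var(Ŷ) = 46843² · 306.60985 = 6.7278377 × 10^11.
SE(Ŷ) = √(6.7278377 × 10^11) = 820200.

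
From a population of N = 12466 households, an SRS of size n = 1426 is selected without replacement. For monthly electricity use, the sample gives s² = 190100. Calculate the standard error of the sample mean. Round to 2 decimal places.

10.87

Under SRS without replacement, Var(ȳ) = (1 − f)·s²/n with f = n/N = 1426/12466 = 0.11439114.
Var(ȳ) = (1 − 0.11439114)·190100/1426 = 0.88560886·133.30996 = 118.06048.
SE(ȳ) = √(118.06048) = 10.87.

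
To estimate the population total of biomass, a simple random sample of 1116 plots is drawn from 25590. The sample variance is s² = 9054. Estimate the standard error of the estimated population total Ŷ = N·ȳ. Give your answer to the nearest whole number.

71281

Var(Ŷ) = N²·Var(ȳ) = N²·(1 − n/N)·s²/n.
f = 1116/25590 = 0.04361079; Var(ȳ) = 0.95638921·9054/1116 = 7.7590931.
Var(Ŷ) = 25590² · 7.7590931 = 5.0810274 × 10^9.
SE(Ŷ) = √(5.0810274 × 10^9) = 71281.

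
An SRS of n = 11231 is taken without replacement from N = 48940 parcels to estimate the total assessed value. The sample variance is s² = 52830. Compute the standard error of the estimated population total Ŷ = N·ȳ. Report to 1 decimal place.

93172.0

Var(Ŷ) = N²·Var(ȳ) = N²·(1 − n/N)·s²/n.
f = 11231/48940 = 0.22948508; Var(ȳ) = 0.77051492·52830/11231 = 3.6244594.
Var(Ŷ) = 48940² · 3.6244594 = 8.6810282 × 10^9.
SE(Ŷ) = √(8.6810282 × 10^9) = 93172.0.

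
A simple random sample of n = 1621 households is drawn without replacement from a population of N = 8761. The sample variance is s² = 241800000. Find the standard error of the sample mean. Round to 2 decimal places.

Under SRS without replacement, Var(ȳ) = (1 − f)·s²/n with f = n/N = 1621/8761 = 0.18502454.
Var(ȳ) = (1 − 0.18502454)·241800000/1621 = 0.81497546·149167.18 = 121567.59.
SE(ȳ) = √(121567.59) = 348.67.

348.67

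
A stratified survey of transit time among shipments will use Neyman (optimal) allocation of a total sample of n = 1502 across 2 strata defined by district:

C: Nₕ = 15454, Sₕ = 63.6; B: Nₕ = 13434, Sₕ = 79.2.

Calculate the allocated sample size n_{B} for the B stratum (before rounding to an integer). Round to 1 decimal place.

Neyman allocation: nₕ = n·NₕSₕ / Σⱼ NⱼSⱼ.
Σ NⱼSⱼ = 15454·63.6 + 13434·79.2 = 2.0468472 × 10^6.
n_{B} = 1502·13434·79.2 / (2.0468472 × 10^6) = 780.8.

780.8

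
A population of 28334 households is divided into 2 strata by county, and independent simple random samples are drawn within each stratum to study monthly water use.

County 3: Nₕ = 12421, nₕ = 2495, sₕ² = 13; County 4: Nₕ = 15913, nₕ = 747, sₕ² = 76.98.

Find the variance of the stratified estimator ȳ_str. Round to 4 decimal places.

0.0318

Var(ȳ_str) = Σₕ Wₕ²(1 − fₕ)sₕ²/nₕ with Wₕ = Nₕ/N, N = 28334.
County 3: Wₕ = 0.43837792; term = 0.43837792²·(1 − 0.20086950)·13/2495 = 8.001803 × 10^-4.
County 4: Wₕ = 0.56162208; term = 0.56162208²·(1 − 0.04694275)·76.98/747 = 0.030978804.
Sum = 0.031778984.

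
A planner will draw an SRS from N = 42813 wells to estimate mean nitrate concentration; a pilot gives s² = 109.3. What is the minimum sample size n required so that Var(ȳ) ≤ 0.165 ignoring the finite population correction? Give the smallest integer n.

Without fpc, n₀ = s²/D = 109.3/0.165 = 662.4242.
Rounding up, n = 663.

663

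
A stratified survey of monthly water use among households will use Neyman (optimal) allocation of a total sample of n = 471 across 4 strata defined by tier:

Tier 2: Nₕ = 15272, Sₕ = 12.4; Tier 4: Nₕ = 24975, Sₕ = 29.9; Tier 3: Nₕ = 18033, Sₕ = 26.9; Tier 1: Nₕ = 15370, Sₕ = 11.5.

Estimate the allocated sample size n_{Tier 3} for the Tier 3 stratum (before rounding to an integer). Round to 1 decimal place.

Neyman allocation: nₕ = n·NₕSₕ / Σⱼ NⱼSⱼ.
Σ NⱼSⱼ = 15272·12.4 + 24975·29.9 + 18033·26.9 + 15370·11.5 = 1.597968 × 10^6.
n_{Tier 3} = 471·18033·26.9 / (1.597968 × 10^6) = 143.0.

143.0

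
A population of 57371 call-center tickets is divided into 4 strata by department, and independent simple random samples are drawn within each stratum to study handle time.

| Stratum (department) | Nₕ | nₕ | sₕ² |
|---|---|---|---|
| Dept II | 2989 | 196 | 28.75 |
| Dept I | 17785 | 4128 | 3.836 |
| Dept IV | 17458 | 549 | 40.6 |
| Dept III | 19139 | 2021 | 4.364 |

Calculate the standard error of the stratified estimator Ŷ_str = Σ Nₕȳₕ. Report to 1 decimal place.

Var(Ŷ_str) = Σₕ Nₕ²(1 − fₕ)sₕ²/nₕ.
Dept II: 2989²·(1 − 196/2989)·28.75/196 = 1.2245559 × 10^6.
Dept I: 17785²·(1 − 4128/17785)·3.836/4128 = 225708.59.
Dept IV: 17458²·(1 − 549/17458)·40.6/549 = 2.1830622 × 10^7.
Dept III: 19139²·(1 − 2021/19139)·4.364/2021 = 707441.76.
Sum = 2.3988328 × 10^7.
SE = √(2.3988328 × 10^7) = 4897.8.

4897.8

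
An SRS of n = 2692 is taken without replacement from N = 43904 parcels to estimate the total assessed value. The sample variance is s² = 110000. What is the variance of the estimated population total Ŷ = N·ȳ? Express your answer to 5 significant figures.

Var(Ŷ) = N²·Var(ȳ) = N²·(1 − n/N)·s²/n.
f = 2692/43904 = 0.06131560; Var(ȳ) = 0.93868440·110000/2692 = 38.356346.
Var(Ŷ) = 43904² · 38.356346 = 7.3934205 × 10^10.

7.3934 × 10^10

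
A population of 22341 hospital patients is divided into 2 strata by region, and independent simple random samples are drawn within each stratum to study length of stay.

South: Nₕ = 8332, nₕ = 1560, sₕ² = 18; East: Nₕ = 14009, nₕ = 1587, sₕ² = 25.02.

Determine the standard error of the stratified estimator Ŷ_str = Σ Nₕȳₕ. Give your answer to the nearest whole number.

1842

Var(Ŷ_str) = Σₕ Nₕ²(1 − fₕ)sₕ²/nₕ.
South: 8332²·(1 − 1560/8332)·18/1560 = 651049.66.
East: 14009²·(1 − 1587/14009)·25.02/1587 = 2.7435257 × 10^6.
Sum = 3.3945754 × 10^6.
SE = √(3.3945754 × 10^6) = 1842.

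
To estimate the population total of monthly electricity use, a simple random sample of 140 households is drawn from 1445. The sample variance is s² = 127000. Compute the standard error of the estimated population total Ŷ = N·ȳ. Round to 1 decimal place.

41359.7

Var(Ŷ) = N²·Var(ȳ) = N²·(1 − n/N)·s²/n.
f = 140/1445 = 0.09688581; Var(ȳ) = 0.90311419·127000/140 = 819.25358.
Var(Ŷ) = 1445² · 819.25358 = 1.710622 × 10^9.
SE(Ŷ) = √(1.710622 × 10^9) = 41359.7.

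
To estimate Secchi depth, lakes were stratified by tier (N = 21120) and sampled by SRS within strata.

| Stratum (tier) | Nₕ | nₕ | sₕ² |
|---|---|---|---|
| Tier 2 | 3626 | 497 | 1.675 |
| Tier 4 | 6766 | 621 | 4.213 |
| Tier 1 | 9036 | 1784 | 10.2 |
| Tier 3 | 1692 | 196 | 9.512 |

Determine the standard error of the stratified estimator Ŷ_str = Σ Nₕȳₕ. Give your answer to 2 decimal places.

Var(Ŷ_str) = Σₕ Nₕ²(1 − fₕ)sₕ²/nₕ.
Tier 2: 3626²·(1 − 497/3626)·1.675/497 = 38237.702.
Tier 4: 6766²·(1 − 621/6766)·4.213/621 = 282067.95.
Tier 1: 9036²·(1 − 1784/9036)·10.2/1784 = 374661.73.
Tier 3: 1692²·(1 − 196/1692)·9.512/196 = 122842.24.
Sum = 817809.62.
SE = √(817809.62) = 904.33.

904.33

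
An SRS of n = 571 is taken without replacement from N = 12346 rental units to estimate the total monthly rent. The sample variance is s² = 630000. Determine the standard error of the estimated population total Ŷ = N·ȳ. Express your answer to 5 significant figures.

Var(Ŷ) = N²·Var(ȳ) = N²·(1 − n/N)·s²/n.
f = 571/12346 = 0.04624980; Var(ȳ) = 0.95375020·630000/571 = 1052.2988.
Var(Ŷ) = 12346² · 1052.2988 = 1.6039529 × 10^11.
SE(Ŷ) = √(1.6039529 × 10^11) = 400490.

400490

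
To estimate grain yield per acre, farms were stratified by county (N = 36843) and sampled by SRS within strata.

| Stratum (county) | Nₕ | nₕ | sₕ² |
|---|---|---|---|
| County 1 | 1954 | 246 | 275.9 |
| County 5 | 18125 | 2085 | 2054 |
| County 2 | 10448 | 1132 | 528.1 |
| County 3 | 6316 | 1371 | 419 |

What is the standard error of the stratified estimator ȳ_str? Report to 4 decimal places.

Var(ȳ_str) = Σₕ Wₕ²(1 − fₕ)sₕ²/nₕ with Wₕ = Nₕ/N, N = 36843.
County 1: Wₕ = 0.05303585; term = 0.05303585²·(1 − 0.12589560)·275.9/246 = 0.0027575224.
County 5: Wₕ = 0.49195234; term = 0.49195234²·(1 − 0.11503448)·2054/2085 = 0.21099239.
County 2: Wₕ = 0.28358168; term = 0.28358168²·(1 − 0.10834609)·528.1/1132 = 0.033452025.
County 3: Wₕ = 0.17143012; term = 0.17143012²·(1 − 0.21706776)·419/1371 = 0.0070319377.
Sum = 0.25423388.
SE = √(0.25423388) = 0.5042.

0.5042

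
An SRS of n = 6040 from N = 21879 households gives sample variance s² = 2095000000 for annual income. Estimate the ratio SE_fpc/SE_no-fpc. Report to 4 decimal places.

f = n/N = 6040/21879 = 0.27606381.
SE_no-fpc = √(s²/n) = 588.94338; SE_fpc = √((1−f)s²/n) = 501.09918.
Ratio = √(1−f) = 0.85084440.

0.8508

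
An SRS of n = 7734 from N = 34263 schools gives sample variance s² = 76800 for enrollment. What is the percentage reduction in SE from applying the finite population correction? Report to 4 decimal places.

f = n/N = 7734/34263 = 0.22572454.
SE_no-fpc = √(s²/n) = 3.1512186; SE_fpc = √((1−f)s²/n) = 2.7728493.
Ratio = √(1−f) = 0.87992923. Reduction = 100·(1 − 0.87992923) = 12.0071%.

12.0071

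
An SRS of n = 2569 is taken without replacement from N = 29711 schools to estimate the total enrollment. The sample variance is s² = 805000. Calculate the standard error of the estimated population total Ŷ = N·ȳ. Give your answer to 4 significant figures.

Var(Ŷ) = N²·Var(ȳ) = N²·(1 − n/N)·s²/n.
f = 2569/29711 = 0.08646629; Var(ȳ) = 0.91353371·805000/2569 = 286.25716.
Var(Ŷ) = 29711² · 286.25716 = 2.5269165 × 10^11.
SE(Ŷ) = √(2.5269165 × 10^11) = 502700.

502700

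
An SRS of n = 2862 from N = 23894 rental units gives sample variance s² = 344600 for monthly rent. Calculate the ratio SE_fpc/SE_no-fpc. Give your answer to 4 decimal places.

0.9382

f = n/N = 2862/23894 = 0.11977902.
SE_no-fpc = √(s²/n) = 10.972935; SE_fpc = √((1−f)s²/n) = 10.294818.
Ratio = √(1−f) = 0.93820093.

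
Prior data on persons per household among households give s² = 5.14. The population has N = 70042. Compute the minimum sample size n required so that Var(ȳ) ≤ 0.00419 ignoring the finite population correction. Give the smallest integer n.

1227

Without fpc, n₀ = s²/D = 5.14/0.00419 = 1226.7303.
Rounding up, n = 1227.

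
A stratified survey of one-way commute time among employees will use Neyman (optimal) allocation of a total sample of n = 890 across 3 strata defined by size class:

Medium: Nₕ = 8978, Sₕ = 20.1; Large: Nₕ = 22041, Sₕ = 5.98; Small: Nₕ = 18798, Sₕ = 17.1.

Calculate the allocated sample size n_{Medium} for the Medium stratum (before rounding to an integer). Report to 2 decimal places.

Neyman allocation: nₕ = n·NₕSₕ / Σⱼ NⱼSⱼ.
Σ NⱼSⱼ = 8978·20.1 + 22041·5.98 + 18798·17.1 = 633708.78.
n_{Medium} = 890·8978·20.1 / 633708.78 = 253.44.

253.44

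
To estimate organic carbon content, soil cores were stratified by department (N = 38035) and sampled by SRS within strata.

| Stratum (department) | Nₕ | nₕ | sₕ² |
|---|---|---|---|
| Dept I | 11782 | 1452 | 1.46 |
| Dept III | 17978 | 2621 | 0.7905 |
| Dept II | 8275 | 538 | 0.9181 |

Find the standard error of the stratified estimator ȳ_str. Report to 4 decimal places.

Var(ȳ_str) = Σₕ Wₕ²(1 − fₕ)sₕ²/nₕ with Wₕ = Nₕ/N, N = 38035.
Dept I: Wₕ = 0.30976732; term = 0.30976732²·(1 − 0.12323884)·1.46/1452 = 8.459384 × 10^-5.
Dept III: Wₕ = 0.47266991; term = 0.47266991²·(1 − 0.14578930)·0.7905/2621 = 5.7559336 × 10^-5.
Dept II: Wₕ = 0.21756277; term = 0.21756277²·(1 − 0.06501511)·0.9181/538 = 7.5523389 × 10^-5.
Sum = 2.1767657 × 10^-4.
SE = √(2.1767657 × 10^-4) = 0.0148.

0.0148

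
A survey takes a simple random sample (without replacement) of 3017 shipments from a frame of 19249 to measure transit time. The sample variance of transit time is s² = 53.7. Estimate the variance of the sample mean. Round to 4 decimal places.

0.0150

Under SRS without replacement, Var(ȳ) = (1 − f)·s²/n with f = n/N = 3017/19249 = 0.15673541.
Var(ȳ) = (1 − 0.15673541)·53.7/3017 = 0.84326459·0.017799138 = 0.015009383.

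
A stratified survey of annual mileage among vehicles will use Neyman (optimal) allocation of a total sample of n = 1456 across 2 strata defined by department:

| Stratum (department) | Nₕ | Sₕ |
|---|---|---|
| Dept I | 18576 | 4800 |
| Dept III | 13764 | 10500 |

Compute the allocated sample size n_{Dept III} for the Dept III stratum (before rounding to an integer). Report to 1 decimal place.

900.5

Neyman allocation: nₕ = n·NₕSₕ / Σⱼ NⱼSⱼ.
Σ NⱼSⱼ = 18576·4800 + 13764·10500 = 2.336868 × 10^8.
n_{Dept III} = 1456·13764·10500 / (2.336868 × 10^8) = 900.5.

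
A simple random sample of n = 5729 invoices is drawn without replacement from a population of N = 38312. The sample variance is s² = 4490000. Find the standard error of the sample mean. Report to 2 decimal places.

25.82

Under SRS without replacement, Var(ȳ) = (1 − f)·s²/n with f = n/N = 5729/38312 = 0.14953539.
Var(ȳ) = (1 − 0.14953539)·4490000/5729 = 0.85046461·783.73189 = 666.53623.
SE(ȳ) = √(666.53623) = 25.82.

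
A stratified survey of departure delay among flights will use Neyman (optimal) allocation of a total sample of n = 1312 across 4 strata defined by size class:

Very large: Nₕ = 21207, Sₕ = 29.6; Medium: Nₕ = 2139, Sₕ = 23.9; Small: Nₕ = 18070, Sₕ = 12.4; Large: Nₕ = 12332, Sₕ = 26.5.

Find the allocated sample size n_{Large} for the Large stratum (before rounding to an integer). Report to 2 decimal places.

348.67

Neyman allocation: nₕ = n·NₕSₕ / Σⱼ NⱼSⱼ.
Σ NⱼSⱼ = 21207·29.6 + 2139·23.9 + 18070·12.4 + 12332·26.5 = 1.2297153 × 10^6.
n_{Large} = 1312·12332·26.5 / (1.2297153 × 10^6) = 348.67.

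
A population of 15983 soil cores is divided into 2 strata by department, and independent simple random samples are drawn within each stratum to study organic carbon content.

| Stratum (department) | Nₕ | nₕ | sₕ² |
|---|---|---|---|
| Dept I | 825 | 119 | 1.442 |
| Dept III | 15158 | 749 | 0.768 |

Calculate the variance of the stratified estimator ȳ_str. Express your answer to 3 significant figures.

Var(ȳ_str) = Σₕ Wₕ²(1 − fₕ)sₕ²/nₕ with Wₕ = Nₕ/N, N = 15983.
Dept I: Wₕ = 0.05161734; term = 0.05161734²·(1 − 0.14424242)·1.442/119 = 2.7628694 × 10^-5.
Dept III: Wₕ = 0.94838266; term = 0.94838266²·(1 − 0.04941285)·0.768/749 = 8.7667485 × 10^-4.
Sum = 9.0430354 × 10^-4.

9.04 × 10^-4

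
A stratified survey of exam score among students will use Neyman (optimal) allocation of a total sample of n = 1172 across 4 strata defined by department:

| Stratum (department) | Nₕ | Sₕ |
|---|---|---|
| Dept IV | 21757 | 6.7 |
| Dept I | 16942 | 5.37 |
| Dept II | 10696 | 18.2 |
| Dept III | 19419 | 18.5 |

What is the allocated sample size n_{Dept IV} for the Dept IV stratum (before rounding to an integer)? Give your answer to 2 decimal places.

Neyman allocation: nₕ = n·NₕSₕ / Σⱼ NⱼSⱼ.
Σ NⱼSⱼ = 21757·6.7 + 16942·5.37 + 10696·18.2 + 19419·18.5 = 790669.14.
n_{Dept IV} = 1172·21757·6.7 / 790669.14 = 216.08.

216.08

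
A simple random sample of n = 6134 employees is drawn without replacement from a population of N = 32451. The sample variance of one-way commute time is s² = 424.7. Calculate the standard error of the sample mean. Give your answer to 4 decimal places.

Under SRS without replacement, Var(ȳ) = (1 − f)·s²/n with f = n/N = 6134/32451 = 0.18902345.
Var(ȳ) = (1 − 0.18902345)·424.7/6134 = 0.81097655·0.069237039 = 0.056149615.
SE(ȳ) = √(0.056149615) = 0.2370.

0.2370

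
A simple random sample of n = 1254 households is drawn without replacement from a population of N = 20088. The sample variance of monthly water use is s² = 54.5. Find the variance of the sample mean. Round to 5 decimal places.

Under SRS without replacement, Var(ȳ) = (1 − f)·s²/n with f = n/N = 1254/20088 = 0.06242533.
Var(ȳ) = (1 − 0.06242533)·54.5/1254 = 0.93757467·0.043460925 = 0.040747863.

0.04075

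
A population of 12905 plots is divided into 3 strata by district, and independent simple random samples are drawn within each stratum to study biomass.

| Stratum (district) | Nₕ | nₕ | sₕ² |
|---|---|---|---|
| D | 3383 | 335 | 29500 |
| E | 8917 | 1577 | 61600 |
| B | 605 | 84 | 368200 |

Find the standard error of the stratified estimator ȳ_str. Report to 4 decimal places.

Var(ȳ_str) = Σₕ Wₕ²(1 − fₕ)sₕ²/nₕ with Wₕ = Nₕ/N, N = 12905.
D: Wₕ = 0.26214645; term = 0.26214645²·(1 − 0.09902453)·29500/335 = 5.45228.
E: Wₕ = 0.69097249; term = 0.69097249²·(1 − 0.17685320)·61600/1577 = 15.351394.
B: Wₕ = 0.04688105; term = 0.04688105²·(1 − 0.13884298)·368200/84 = 8.2962452.
Sum = 29.099919.
SE = √(29.099919) = 5.3944.

5.3944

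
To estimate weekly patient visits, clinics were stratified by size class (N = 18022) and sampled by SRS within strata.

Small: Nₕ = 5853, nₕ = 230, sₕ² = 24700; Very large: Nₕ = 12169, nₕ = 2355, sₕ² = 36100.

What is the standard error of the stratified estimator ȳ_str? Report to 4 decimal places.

4.0643

Var(ȳ_str) = Σₕ Wₕ²(1 − fₕ)sₕ²/nₕ with Wₕ = Nₕ/N, N = 18022.
Small: Wₕ = 0.32476973; term = 0.32476973²·(1 − 0.03929609)·24700/230 = 10.882026.
Very large: Wₕ = 0.67523027; term = 0.67523027²·(1 − 0.19352453)·36100/2355 = 5.6365228.
Sum = 16.518549.
SE = √(16.518549) = 4.0643.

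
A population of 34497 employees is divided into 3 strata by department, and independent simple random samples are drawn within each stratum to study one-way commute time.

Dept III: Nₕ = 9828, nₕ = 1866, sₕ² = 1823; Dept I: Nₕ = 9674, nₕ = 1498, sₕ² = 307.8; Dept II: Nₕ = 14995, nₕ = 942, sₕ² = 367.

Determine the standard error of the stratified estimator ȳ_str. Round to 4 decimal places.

Var(ȳ_str) = Σₕ Wₕ²(1 − fₕ)sₕ²/nₕ with Wₕ = Nₕ/N, N = 34497.
Dept III: Wₕ = 0.28489434; term = 0.28489434²·(1 − 0.18986569)·1823/1866 = 0.064239136.
Dept I: Wₕ = 0.28043018; term = 0.28043018²·(1 − 0.15484805)·307.8/1498 = 0.013656554.
Dept II: Wₕ = 0.43467548; term = 0.43467548²·(1 − 0.06282094)·367/942 = 0.068987121.
Sum = 0.14688281.
SE = √(0.14688281) = 0.3833.

0.3833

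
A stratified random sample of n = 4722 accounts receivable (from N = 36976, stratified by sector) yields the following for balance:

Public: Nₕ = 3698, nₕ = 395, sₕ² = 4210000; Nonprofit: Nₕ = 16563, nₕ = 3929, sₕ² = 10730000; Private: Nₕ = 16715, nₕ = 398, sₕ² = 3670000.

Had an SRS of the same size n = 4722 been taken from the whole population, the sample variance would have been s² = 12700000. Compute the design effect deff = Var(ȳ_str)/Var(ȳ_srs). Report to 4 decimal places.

1.0028

Var(ȳ_str) = Σ Wₕ²(1−fₕ)sₕ²/nₕ with Wₕ = Nₕ/36976:
  Public: (3698/36976)²·(1−395/3698)·4210000/395 = 95.218344
  Nonprofit: (16563/36976)²·(1−3929/16563)·10730000/3929 = 417.98213
  Private: (16715/36976)²·(1−398/16715)·3670000/398 = 1839.4578
  → Var(ȳ_str) = 2352.6583.
Var(ȳ_srs) = (1 − 4722/36976)·12700000/4722 = 2346.0723.
deff = 2352.6583 / 2346.0723 = 1.0028.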